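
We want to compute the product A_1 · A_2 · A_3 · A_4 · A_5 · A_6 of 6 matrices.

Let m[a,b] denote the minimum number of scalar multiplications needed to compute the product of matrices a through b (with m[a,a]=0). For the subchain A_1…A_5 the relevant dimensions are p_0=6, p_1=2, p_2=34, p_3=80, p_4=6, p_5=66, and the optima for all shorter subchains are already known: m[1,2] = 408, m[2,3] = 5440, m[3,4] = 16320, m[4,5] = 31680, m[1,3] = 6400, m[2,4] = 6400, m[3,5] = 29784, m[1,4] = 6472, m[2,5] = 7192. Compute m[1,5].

m[1,5] = min over k∈[1,4] of m[1,k]+m[k+1,5]+p_{0}·p_k·p_{5}.
k=1: 0 + 7192 + 6·2·66 = 7984; k=2: 408 + 29784 + 6·34·66 = 43656; k=3: 6400 + 31680 + 6·80·66 = 69760; k=4: 6472 + 0 + 6·6·66 = 8848.
Minimum: 7984 at k=1.

7984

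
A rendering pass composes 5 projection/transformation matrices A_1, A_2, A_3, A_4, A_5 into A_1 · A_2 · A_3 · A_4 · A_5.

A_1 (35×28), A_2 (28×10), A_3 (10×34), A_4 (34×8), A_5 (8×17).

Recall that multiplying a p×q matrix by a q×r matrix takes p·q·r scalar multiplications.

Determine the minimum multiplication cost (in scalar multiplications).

Adjacent pairs: A_1A_2 = 35·28·10 = 9800; A_2A_3 = 28·10·34 = 9520; A_3A_4 = 10·34·8 = 2720; A_4A_5 = 34·8·17 = 4624.
Length 3: A_1..A_3: k=1: 0+9520+35·28·34=42840; k=2: 9800+0+35·10·34=21700 → min 21700 | A_2..A_4: k=2: 0+2720+28·10·8=4960; k=3: 9520+0+28·34·8=17136 → min 4960 | A_3..A_5: k=3: 0+4624+10·34·17=10404; k=4: 2720+0+10·8·17=4080 → min 4080.
Length 4: A_1..A_4: k=1: 0+4960+35·28·8=12800; k=2: 9800+2720+35·10·8=15320; k=3: 21700+0+35·34·8=31220 → min 12800 | A_2..A_5: k=2: 0+4080+28·10·17=8840; k=3: 9520+4624+28·34·17=30328; k=4: 4960+0+28·8·17=8768 → min 8768.
Length 5: A_1..A_5: k=1: 0+8768+35·28·17=25428; k=2: 9800+4080+35·10·17=19830; k=3: 21700+4624+35·34·17=46554; k=4: 12800+0+35·8·17=17560 → min 17560.
Optimal order: ((A_1 · (A_2 · (A_3 · A_4))) · A_5) with cost 17560.

17560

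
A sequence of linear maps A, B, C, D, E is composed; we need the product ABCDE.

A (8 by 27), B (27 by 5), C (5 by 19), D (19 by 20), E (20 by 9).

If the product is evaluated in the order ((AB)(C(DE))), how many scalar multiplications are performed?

(AB): 8×27 by 27×5 → 8×5, cost 8·27·5 = 1080
(DE): 19×20 by 20×9 → 19×9, cost 19·20·9 = 3420
(C(DE)): 5×19 by 19×9 → 5×9, cost 5·19·9 = 855; cumulative 4275
((AB)(C(DE))): 8×5 by 5×9 → 8×9, cost 8·5·9 = 360; cumulative 5715
Total: 5715 scalar multiplications.

5715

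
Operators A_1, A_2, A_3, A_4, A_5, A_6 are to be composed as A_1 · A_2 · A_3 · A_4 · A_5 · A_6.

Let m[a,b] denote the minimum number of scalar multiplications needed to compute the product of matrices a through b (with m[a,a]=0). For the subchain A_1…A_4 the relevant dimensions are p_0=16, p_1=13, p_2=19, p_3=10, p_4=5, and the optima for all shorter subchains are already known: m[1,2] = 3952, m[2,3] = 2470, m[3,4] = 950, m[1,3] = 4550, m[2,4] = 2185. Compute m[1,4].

m[1,4] = min over k∈[1,3] of m[1,k]+m[k+1,4]+p_{0}·p_k·p_{4}.
k=1: 0 + 2185 + 16·13·5 = 3225; k=2: 3952 + 950 + 16·19·5 = 6422; k=3: 4550 + 0 + 16·10·5 = 5350.
Minimum: 3225 at k=1.

3225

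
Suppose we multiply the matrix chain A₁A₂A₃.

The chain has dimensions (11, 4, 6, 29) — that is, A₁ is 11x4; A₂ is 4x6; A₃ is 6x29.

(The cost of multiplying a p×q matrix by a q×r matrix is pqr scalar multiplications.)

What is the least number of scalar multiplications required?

Order (A₁(A₂A₃)): (A₂A₃): 4×6 by 6×29 → 4×29, cost 4·6·29 = 696; (A₁(A₂A₃)): 11×4 by 4×29 → 11×29, cost 11·4·29 = 1276; cumulative 1972. Total 1972.
Order ((A₁A₂)A₃): (A₁A₂): 11×4 by 4×6 → 11×6, cost 11·4·6 = 264; ((A₁A₂)A₃): 11×6 by 6×29 → 11×29, cost 11·6·29 = 1914; cumulative 2178. Total 2178.
Minimum: 1972.

1972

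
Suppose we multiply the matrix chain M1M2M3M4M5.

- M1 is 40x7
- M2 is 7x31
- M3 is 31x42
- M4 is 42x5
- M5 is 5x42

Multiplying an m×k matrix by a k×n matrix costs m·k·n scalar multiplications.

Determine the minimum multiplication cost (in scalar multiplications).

17395

Adjacent pairs: M1M2 = 40·7·31 = 8680; M2M3 = 7·31·42 = 9114; M3M4 = 31·42·5 = 6510; M4M5 = 42·5·42 = 8820.
Length 3: M1..M3: k=1: 0+9114+40·7·42=20874; k=2: 8680+0+40·31·42=60760 → min 20874 | M2..M4: k=2: 0+6510+7·31·5=7595; k=3: 9114+0+7·42·5=10584 → min 7595 | M3..M5: k=3: 0+8820+31·42·42=63504; k=4: 6510+0+31·5·42=13020 → min 13020.
Length 4: M1..M4: k=1: 0+7595+40·7·5=8995; k=2: 8680+6510+40·31·5=21390; k=3: 20874+0+40·42·5=29274 → min 8995 | M2..M5: k=2: 0+13020+7·31·42=22134; k=3: 9114+8820+7·42·42=30282; k=4: 7595+0+7·5·42=9065 → min 9065.
Length 5: M1..M5: k=1: 0+9065+40·7·42=20825; k=2: 8680+13020+40·31·42=73780; k=3: 20874+8820+40·42·42=100254; k=4: 8995+0+40·5·42=17395 → min 17395.
Optimal order: ((M1(M2(M3M4)))M5) with cost 17395.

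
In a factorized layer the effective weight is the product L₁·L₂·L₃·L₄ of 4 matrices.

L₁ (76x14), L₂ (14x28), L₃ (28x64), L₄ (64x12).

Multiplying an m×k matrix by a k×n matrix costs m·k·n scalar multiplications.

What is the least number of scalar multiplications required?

38976

Adjacent pairs: L₁L₂ = 76·14·28 = 29792; L₂L₃ = 14·28·64 = 25088; L₃L₄ = 28·64·12 = 21504.
Length 3: L₁..L₃: k=1: 0+25088+76·14·64=93184; k=2: 29792+0+76·28·64=165984 → min 93184 | L₂..L₄: k=2: 0+21504+14·28·12=26208; k=3: 25088+0+14·64·12=35840 → min 26208.
Length 4: L₁..L₄: k=1: 0+26208+76·14·12=38976; k=2: 29792+21504+76·28·12=76832; k=3: 93184+0+76·64·12=151552 → min 38976.
Optimal order: (L₁·(L₂·(L₃·L₄))) with cost 38976.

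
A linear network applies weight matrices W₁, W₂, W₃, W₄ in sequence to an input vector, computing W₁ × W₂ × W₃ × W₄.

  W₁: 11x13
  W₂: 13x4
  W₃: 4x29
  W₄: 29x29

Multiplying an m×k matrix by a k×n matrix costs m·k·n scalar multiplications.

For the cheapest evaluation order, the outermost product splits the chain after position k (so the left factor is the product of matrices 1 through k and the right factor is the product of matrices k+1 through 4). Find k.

2

Adjacent pairs: W₁W₂ = 11·13·4 = 572; W₂W₃ = 13·4·29 = 1508; W₃W₄ = 4·29·29 = 3364.
Length 3: W₁..W₃: k=1: 0+1508+11·13·29=5655; k=2: 572+0+11·4·29=1848 → min 1848 | W₂..W₄: k=2: 0+3364+13·4·29=4872; k=3: 1508+0+13·29·29=12441 → min 4872.
Top-level splits: k=1: (W₁..W₁)·(W₂..W₄) → 0+4872+11·13·29 = 9019; k=2: (W₁..W₂)·(W₃..W₄) → 572+3364+11·4·29 = 5212; k=3: (W₁..W₃)·(W₄..W₄) → 1848+0+11·29·29 = 11099.
Best split is after W₂, i.e. k = 2.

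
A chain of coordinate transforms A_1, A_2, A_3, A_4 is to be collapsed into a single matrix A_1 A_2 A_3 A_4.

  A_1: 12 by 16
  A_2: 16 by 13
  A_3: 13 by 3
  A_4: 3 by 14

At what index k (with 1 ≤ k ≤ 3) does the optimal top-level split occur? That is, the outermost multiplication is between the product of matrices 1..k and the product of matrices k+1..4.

3

Adjacent pairs: A_1A_2 = 12·16·13 = 2496; A_2A_3 = 16·13·3 = 624; A_3A_4 = 13·3·14 = 546.
Length 3: A_1..A_3: k=1: 0+624+12·16·3=1200; k=2: 2496+0+12·13·3=2964 → min 1200 | A_2..A_4: k=2: 0+546+16·13·14=3458; k=3: 624+0+16·3·14=1296 → min 1296.
Top-level splits: k=1: (A_1..A_1)·(A_2..A_4) → 0+1296+12·16·14 = 3984; k=2: (A_1..A_2)·(A_3..A_4) → 2496+546+12·13·14 = 5226; k=3: (A_1..A_3)·(A_4..A_4) → 1200+0+12·3·14 = 1704.
Best split is after A_3, i.e. k = 3.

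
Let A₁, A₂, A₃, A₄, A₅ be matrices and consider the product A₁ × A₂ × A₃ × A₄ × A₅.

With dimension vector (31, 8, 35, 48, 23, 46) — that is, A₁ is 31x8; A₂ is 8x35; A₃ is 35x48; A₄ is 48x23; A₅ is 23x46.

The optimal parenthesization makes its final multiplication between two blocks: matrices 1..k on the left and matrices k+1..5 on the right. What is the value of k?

Adjacent pairs: A₁A₂ = 31·8·35 = 8680; A₂A₃ = 8·35·48 = 13440; A₃A₄ = 35·48·23 = 38640; A₄A₅ = 48·23·46 = 50784.
Length 3: A₁..A₃: k=1: 0+13440+31·8·48=25344; k=2: 8680+0+31·35·48=60760 → min 25344 | A₂..A₄: k=2: 0+38640+8·35·23=45080; k=3: 13440+0+8·48·23=22272 → min 22272 | A₃..A₅: k=3: 0+50784+35·48·46=128064; k=4: 38640+0+35·23·46=75670 → min 75670.
Length 4: A₁..A₄: k=1: 0+22272+31·8·23=27976; k=2: 8680+38640+31·35·23=72275; k=3: 25344+0+31·48·23=59568 → min 27976 | A₂..A₅: k=2: 0+75670+8·35·46=88550; k=3: 13440+50784+8·48·46=81888; k=4: 22272+0+8·23·46=30736 → min 30736.
Top-level splits: k=1: (A₁..A₁)·(A₂..A₅) → 0+30736+31·8·46 = 42144; k=2: (A₁..A₂)·(A₃..A₅) → 8680+75670+31·35·46 = 134260; k=3: (A₁..A₃)·(A₄..A₅) → 25344+50784+31·48·46 = 144576; k=4: (A₁..A₄)·(A₅..A₅) → 27976+0+31·23·46 = 60774.
Best split is after A₁, i.e. k = 1.

1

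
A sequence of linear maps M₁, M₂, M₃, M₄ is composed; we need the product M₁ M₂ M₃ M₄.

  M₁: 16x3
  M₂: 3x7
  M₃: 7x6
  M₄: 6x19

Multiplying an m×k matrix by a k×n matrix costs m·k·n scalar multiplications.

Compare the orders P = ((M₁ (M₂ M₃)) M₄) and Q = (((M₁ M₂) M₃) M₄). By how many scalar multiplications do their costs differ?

Order P = ((M₁ (M₂ M₃)) M₄): (M₂ M₃): 3×7 by 7×6 → 3×6, cost 3·7·6 = 126; (M₁ (M₂ M₃)): 16×3 by 3×6 → 16×6, cost 16·3·6 = 288; cumulative 414; ((M₁ (M₂ M₃)) M₄): 16×6 by 6×19 → 16×19, cost 16·6·19 = 1824; cumulative 2238. Total 2238.
Order Q = (((M₁ M₂) M₃) M₄): (M₁ M₂): 16×3 by 3×7 → 16×7, cost 16·3·7 = 336; ((M₁ M₂) M₃): 16×7 by 7×6 → 16×6, cost 16·7·6 = 672; cumulative 1008; (((M₁ M₂) M₃) M₄): 16×6 by 6×19 → 16×19, cost 16·6·19 = 1824; cumulative 2832. Total 2832.
Difference: |2238 − 2832| = 594.

594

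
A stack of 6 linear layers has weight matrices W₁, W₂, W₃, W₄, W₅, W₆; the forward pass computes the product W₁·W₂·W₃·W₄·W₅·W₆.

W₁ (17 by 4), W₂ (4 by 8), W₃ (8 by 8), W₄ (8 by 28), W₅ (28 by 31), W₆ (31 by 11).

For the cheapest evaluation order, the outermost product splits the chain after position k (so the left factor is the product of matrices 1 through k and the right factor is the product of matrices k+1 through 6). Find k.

Adjacent pairs: W₁W₂ = 17·4·8 = 544; W₂W₃ = 4·8·8 = 256; W₃W₄ = 8·8·28 = 1792; W₄W₅ = 8·28·31 = 6944; W₅W₆ = 28·31·11 = 9548.
Length 3: W₁..W₃: k=1: 0+256+17·4·8=800; k=2: 544+0+17·8·8=1632 → min 800 | W₂..W₄: k=2: 0+1792+4·8·28=2688; k=3: 256+0+4·8·28=1152 → min 1152 | W₃..W₅: k=3: 0+6944+8·8·31=8928; k=4: 1792+0+8·28·31=8736 → min 8736 | W₄..W₆: k=4: 0+9548+8·28·11=12012; k=5: 6944+0+8·31·11=9672 → min 9672.
Length 4: W₁..W₄: k=1: 0+1152+17·4·28=3056; k=2: 544+1792+17·8·28=6144; k=3: 800+0+17·8·28=4608 → min 3056 | W₂..W₅: k=2: 0+8736+4·8·31=9728; k=3: 256+6944+4·8·31=8192; k=4: 1152+0+4·28·31=4624 → min 4624 | W₃..W₆: k=3: 0+9672+8·8·11=10376; k=4: 1792+9548+8·28·11=13804; k=5: 8736+0+8·31·11=11464 → min 10376.
Length 5: W₁..W₅: k=1: 0+4624+17·4·31=6732; k=2: 544+8736+17·8·31=13496; k=3: 800+6944+17·8·31=11960; k=4: 3056+0+17·28·31=17812 → min 6732 | W₂..W₆: k=2: 0+10376+4·8·11=10728; k=3: 256+9672+4·8·11=10280; k=4: 1152+9548+4·28·11=11932; k=5: 4624+0+4·31·11=5988 → min 5988.
Top-level splits: k=1: (W₁..W₁)·(W₂..W₆) → 0+5988+17·4·11 = 6736; k=2: (W₁..W₂)·(W₃..W₆) → 544+10376+17·8·11 = 12416; k=3: (W₁..W₃)·(W₄..W₆) → 800+9672+17·8·11 = 11968; k=4: (W₁..W₄)·(W₅..W₆) → 3056+9548+17·28·11 = 17840; k=5: (W₁..W₅)·(W₆..W₆) → 6732+0+17·31·11 = 12529.
Best split is after W₁, i.e. k = 1.

1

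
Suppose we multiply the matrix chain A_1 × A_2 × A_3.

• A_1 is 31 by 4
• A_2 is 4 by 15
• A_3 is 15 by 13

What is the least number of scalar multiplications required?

2392

Order (A_1 × (A_2 × A_3)): (A_2 × A_3): 4×15 by 15×13 → 4×13, cost 4·15·13 = 780; (A_1 × (A_2 × A_3)): 31×4 by 4×13 → 31×13, cost 31·4·13 = 1612; cumulative 2392. Total 2392.
Order ((A_1 × A_2) × A_3): (A_1 × A_2): 31×4 by 4×15 → 31×15, cost 31·4·15 = 1860; ((A_1 × A_2) × A_3): 31×15 by 15×13 → 31×13, cost 31·15·13 = 6045; cumulative 7905. Total 7905.
Minimum: 2392.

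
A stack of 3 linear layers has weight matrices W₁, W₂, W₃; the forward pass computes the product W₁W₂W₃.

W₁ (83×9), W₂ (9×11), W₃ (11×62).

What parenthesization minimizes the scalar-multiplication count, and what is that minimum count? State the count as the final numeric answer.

(W₁(W₂W₃)): cost 52452.
((W₁W₂)W₃): cost 64823.
Optimal: (W₁(W₂W₃)) with cost 52452.

52452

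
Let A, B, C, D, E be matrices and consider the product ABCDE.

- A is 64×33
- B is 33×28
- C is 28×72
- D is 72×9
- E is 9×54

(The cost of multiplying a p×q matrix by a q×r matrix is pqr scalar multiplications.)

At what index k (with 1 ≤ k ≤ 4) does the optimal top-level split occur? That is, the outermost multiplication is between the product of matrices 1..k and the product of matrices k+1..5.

Adjacent pairs: AB = 64·33·28 = 59136; BC = 33·28·72 = 66528; CD = 28·72·9 = 18144; DE = 72·9·54 = 34992.
Length 3: A..C: k=1: 0+66528+64·33·72=218592; k=2: 59136+0+64·28·72=188160 → min 188160 | B..D: k=2: 0+18144+33·28·9=26460; k=3: 66528+0+33·72·9=87912 → min 26460 | C..E: k=3: 0+34992+28·72·54=143856; k=4: 18144+0+28·9·54=31752 → min 31752.
Length 4: A..D: k=1: 0+26460+64·33·9=45468; k=2: 59136+18144+64·28·9=93408; k=3: 188160+0+64·72·9=229632 → min 45468 | B..E: k=2: 0+31752+33·28·54=81648; k=3: 66528+34992+33·72·54=229824; k=4: 26460+0+33·9·54=42498 → min 42498.
Top-level splits: k=1: (A..A)·(B..E) → 0+42498+64·33·54 = 156546; k=2: (A..B)·(C..E) → 59136+31752+64·28·54 = 187656; k=3: (A..C)·(D..E) → 188160+34992+64·72·54 = 471984; k=4: (A..D)·(E..E) → 45468+0+64·9·54 = 76572.
Best split is after D, i.e. k = 4.

4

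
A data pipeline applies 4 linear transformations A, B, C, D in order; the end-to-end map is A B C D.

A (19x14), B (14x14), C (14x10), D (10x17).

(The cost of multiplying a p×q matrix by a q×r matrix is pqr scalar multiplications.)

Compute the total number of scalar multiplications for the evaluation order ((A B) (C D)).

10626

(A B): 19×14 by 14×14 → 19×14, cost 19·14·14 = 3724
(C D): 14×10 by 10×17 → 14×17, cost 14·10·17 = 2380
((A B) (C D)): 19×14 by 14×17 → 19×17, cost 19·14·17 = 4522; cumulative 10626
Total: 10626 scalar multiplications.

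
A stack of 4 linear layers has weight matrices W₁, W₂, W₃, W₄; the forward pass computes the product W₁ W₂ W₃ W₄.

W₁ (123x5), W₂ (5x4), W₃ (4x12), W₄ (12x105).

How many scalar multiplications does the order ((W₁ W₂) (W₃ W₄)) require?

59160

(W₁ W₂): 123×5 by 5×4 → 123×4, cost 123·5·4 = 2460
(W₃ W₄): 4×12 by 12×105 → 4×105, cost 4·12·105 = 5040
((W₁ W₂) (W₃ W₄)): 123×4 by 4×105 → 123×105, cost 123·4·105 = 51660; cumulative 59160
Total: 59160 scalar multiplications.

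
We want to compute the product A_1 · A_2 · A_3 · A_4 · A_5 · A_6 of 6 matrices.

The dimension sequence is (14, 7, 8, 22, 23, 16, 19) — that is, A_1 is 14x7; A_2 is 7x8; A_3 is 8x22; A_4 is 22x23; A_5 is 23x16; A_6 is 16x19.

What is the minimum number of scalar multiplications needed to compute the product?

Adjacent pairs: A_1A_2 = 14·7·8 = 784; A_2A_3 = 7·8·22 = 1232; A_3A_4 = 8·22·23 = 4048; A_4A_5 = 22·23·16 = 8096; A_5A_6 = 23·16·19 = 6992.
Length 3: A_1..A_3: k=1: 0+1232+14·7·22=3388; k=2: 784+0+14·8·22=3248 → min 3248 | A_2..A_4: k=2: 0+4048+7·8·23=5336; k=3: 1232+0+7·22·23=4774 → min 4774 | A_3..A_5: k=3: 0+8096+8·22·16=10912; k=4: 4048+0+8·23·16=6992 → min 6992 | A_4..A_6: k=4: 0+6992+22·23·19=16606; k=5: 8096+0+22·16·19=14784 → min 14784.
Length 4: A_1..A_4: k=1: 0+4774+14·7·23=7028; k=2: 784+4048+14·8·23=7408; k=3: 3248+0+14·22·23=10332 → min 7028 | A_2..A_5: k=2: 0+6992+7·8·16=7888; k=3: 1232+8096+7·22·16=11792; k=4: 4774+0+7·23·16=7350 → min 7350 | A_3..A_6: k=3: 0+14784+8·22·19=18128; k=4: 4048+6992+8·23·19=14536; k=5: 6992+0+8·16·19=9424 → min 9424.
Length 5: A_1..A_5: k=1: 0+7350+14·7·16=8918; k=2: 784+6992+14·8·16=9568; k=3: 3248+8096+14·22·16=16272; k=4: 7028+0+14·23·16=12180 → min 8918 | A_2..A_6: k=2: 0+9424+7·8·19=10488; k=3: 1232+14784+7·22·19=18942; k=4: 4774+6992+7·23·19=14825; k=5: 7350+0+7·16·19=9478 → min 9478.
Length 6: A_1..A_6: k=1: 0+9478+14·7·19=11340; k=2: 784+9424+14·8·19=12336; k=3: 3248+14784+14·22·19=23884; k=4: 7028+6992+14·23·19=20138; k=5: 8918+0+14·16·19=13174 → min 11340.
Optimal order: (A_1 · ((((A_2 · A_3) · A_4) · A_5) · A_6)) with cost 11340.

11340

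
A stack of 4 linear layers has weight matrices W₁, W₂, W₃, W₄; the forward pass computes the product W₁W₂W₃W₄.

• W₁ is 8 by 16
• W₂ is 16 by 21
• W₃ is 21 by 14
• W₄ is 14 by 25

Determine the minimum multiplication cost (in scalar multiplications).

7840

Adjacent pairs: W₁W₂ = 8·16·21 = 2688; W₂W₃ = 16·21·14 = 4704; W₃W₄ = 21·14·25 = 7350.
Length 3: W₁..W₃: k=1: 0+4704+8·16·14=6496; k=2: 2688+0+8·21·14=5040 → min 5040 | W₂..W₄: k=2: 0+7350+16·21·25=15750; k=3: 4704+0+16·14·25=10304 → min 10304.
Length 4: W₁..W₄: k=1: 0+10304+8·16·25=13504; k=2: 2688+7350+8·21·25=14238; k=3: 5040+0+8·14·25=7840 → min 7840.
Optimal order: (((W₁W₂)W₃)W₄) with cost 7840.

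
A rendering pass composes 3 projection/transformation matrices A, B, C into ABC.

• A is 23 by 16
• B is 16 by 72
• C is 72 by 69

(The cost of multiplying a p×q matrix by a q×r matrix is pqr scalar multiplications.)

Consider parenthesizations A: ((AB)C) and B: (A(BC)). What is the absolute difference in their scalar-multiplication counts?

Order A = ((AB)C): (AB): 23×16 by 16×72 → 23×72, cost 23·16·72 = 26496; ((AB)C): 23×72 by 72×69 → 23×69, cost 23·72·69 = 114264; cumulative 140760. Total 140760.
Order B = (A(BC)): (BC): 16×72 by 72×69 → 16×69, cost 16·72·69 = 79488; (A(BC)): 23×16 by 16×69 → 23×69, cost 23·16·69 = 25392; cumulative 104880. Total 104880.
Difference: |140760 − 104880| = 35880.

35880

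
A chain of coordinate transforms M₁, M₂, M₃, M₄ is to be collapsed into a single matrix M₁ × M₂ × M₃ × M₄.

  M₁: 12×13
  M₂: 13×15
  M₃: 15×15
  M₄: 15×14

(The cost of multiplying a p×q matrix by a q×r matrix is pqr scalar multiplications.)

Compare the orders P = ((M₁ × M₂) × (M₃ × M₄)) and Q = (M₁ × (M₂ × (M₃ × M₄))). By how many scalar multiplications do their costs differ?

Order P = ((M₁ × M₂) × (M₃ × M₄)): (M₁ × M₂): 12×13 by 13×15 → 12×15, cost 12·13·15 = 2340; (M₃ × M₄): 15×15 by 15×14 → 15×14, cost 15·15·14 = 3150; ((M₁ × M₂) × (M₃ × M₄)): 12×15 by 15×14 → 12×14, cost 12·15·14 = 2520; cumulative 8010. Total 8010.
Order Q = (M₁ × (M₂ × (M₃ × M₄))): (M₃ × M₄): 15×15 by 15×14 → 15×14, cost 15·15·14 = 3150; (M₂ × (M₃ × M₄)): 13×15 by 15×14 → 13×14, cost 13·15·14 = 2730; cumulative 5880; (M₁ × (M₂ × (M₃ × M₄))): 12×13 by 13×14 → 12×14, cost 12·13·14 = 2184; cumulative 8064. Total 8064.
Difference: |8010 − 8064| = 54.

54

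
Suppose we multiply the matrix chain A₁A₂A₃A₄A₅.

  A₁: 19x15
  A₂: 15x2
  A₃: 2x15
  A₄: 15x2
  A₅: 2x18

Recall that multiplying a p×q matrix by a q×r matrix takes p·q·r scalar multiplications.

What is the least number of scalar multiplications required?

Adjacent pairs: A₁A₂ = 19·15·2 = 570; A₂A₃ = 15·2·15 = 450; A₃A₄ = 2·15·2 = 60; A₄A₅ = 15·2·18 = 540.
Length 3: A₁..A₃: k=1: 0+450+19·15·15=4725; k=2: 570+0+19·2·15=1140 → min 1140 | A₂..A₄: k=2: 0+60+15·2·2=120; k=3: 450+0+15·15·2=900 → min 120 | A₃..A₅: k=3: 0+540+2·15·18=1080; k=4: 60+0+2·2·18=132 → min 132.
Length 4: A₁..A₄: k=1: 0+120+19·15·2=690; k=2: 570+60+19·2·2=706; k=3: 1140+0+19·15·2=1710 → min 690 | A₂..A₅: k=2: 0+132+15·2·18=672; k=3: 450+540+15·15·18=5040; k=4: 120+0+15·2·18=660 → min 660.
Length 5: A₁..A₅: k=1: 0+660+19·15·18=5790; k=2: 570+132+19·2·18=1386; k=3: 1140+540+19·15·18=6810; k=4: 690+0+19·2·18=1374 → min 1374.
Optimal order: ((A₁(A₂(A₃A₄)))A₅) with cost 1374.

1374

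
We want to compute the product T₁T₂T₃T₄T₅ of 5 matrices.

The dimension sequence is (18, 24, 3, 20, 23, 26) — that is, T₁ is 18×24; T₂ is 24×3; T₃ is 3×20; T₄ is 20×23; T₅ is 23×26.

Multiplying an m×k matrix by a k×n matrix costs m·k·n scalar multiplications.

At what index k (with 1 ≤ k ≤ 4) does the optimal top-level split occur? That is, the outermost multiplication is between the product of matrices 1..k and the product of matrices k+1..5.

Adjacent pairs: T₁T₂ = 18·24·3 = 1296; T₂T₃ = 24·3·20 = 1440; T₃T₄ = 3·20·23 = 1380; T₄T₅ = 20·23·26 = 11960.
Length 3: T₁..T₃: k=1: 0+1440+18·24·20=10080; k=2: 1296+0+18·3·20=2376 → min 2376 | T₂..T₄: k=2: 0+1380+24·3·23=3036; k=3: 1440+0+24·20·23=12480 → min 3036 | T₃..T₅: k=3: 0+11960+3·20·26=13520; k=4: 1380+0+3·23·26=3174 → min 3174.
Length 4: T₁..T₄: k=1: 0+3036+18·24·23=12972; k=2: 1296+1380+18·3·23=3918; k=3: 2376+0+18·20·23=10656 → min 3918 | T₂..T₅: k=2: 0+3174+24·3·26=5046; k=3: 1440+11960+24·20·26=25880; k=4: 3036+0+24·23·26=17388 → min 5046.
Top-level splits: k=1: (T₁..T₁)·(T₂..T₅) → 0+5046+18·24·26 = 16278; k=2: (T₁..T₂)·(T₃..T₅) → 1296+3174+18·3·26 = 5874; k=3: (T₁..T₃)·(T₄..T₅) → 2376+11960+18·20·26 = 23696; k=4: (T₁..T₄)·(T₅..T₅) → 3918+0+18·23·26 = 14682.
Best split is after T₂, i.e. k = 2.

2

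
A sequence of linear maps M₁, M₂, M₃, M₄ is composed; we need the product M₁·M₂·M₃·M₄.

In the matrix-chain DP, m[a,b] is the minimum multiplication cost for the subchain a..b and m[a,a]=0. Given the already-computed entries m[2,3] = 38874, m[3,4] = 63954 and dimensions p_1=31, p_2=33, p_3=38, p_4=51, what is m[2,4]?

98952

m[2,4] = min over k∈[2,3] of m[2,k]+m[k+1,4]+p_{1}·p_k·p_{4}.
k=2: 0 + 63954 + 31·33·51 = 116127; k=3: 38874 + 0 + 31·38·51 = 98952.
Minimum: 98952 at k=3.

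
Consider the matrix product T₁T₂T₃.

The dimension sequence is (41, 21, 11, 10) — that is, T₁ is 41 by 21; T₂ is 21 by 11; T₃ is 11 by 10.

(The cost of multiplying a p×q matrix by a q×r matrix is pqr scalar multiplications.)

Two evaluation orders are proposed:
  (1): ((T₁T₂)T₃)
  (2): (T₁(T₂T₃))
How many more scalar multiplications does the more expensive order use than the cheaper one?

Order (1) = ((T₁T₂)T₃): (T₁T₂): 41×21 by 21×11 → 41×11, cost 41·21·11 = 9471; ((T₁T₂)T₃): 41×11 by 11×10 → 41×10, cost 41·11·10 = 4510; cumulative 13981. Total 13981.
Order (2) = (T₁(T₂T₃)): (T₂T₃): 21×11 by 11×10 → 21×10, cost 21·11·10 = 2310; (T₁(T₂T₃)): 41×21 by 21×10 → 41×10, cost 41·21·10 = 8610; cumulative 10920. Total 10920.
Difference: |13981 − 10920| = 3061.

3061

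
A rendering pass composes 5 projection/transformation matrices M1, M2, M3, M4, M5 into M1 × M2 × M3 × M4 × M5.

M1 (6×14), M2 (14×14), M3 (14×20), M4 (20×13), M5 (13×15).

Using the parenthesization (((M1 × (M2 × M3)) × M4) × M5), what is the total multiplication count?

8330

(M2 × M3): 14×14 by 14×20 → 14×20, cost 14·14·20 = 3920
(M1 × (M2 × M3)): 6×14 by 14×20 → 6×20, cost 6·14·20 = 1680; cumulative 5600
((M1 × (M2 × M3)) × M4): 6×20 by 20×13 → 6×13, cost 6·20·13 = 1560; cumulative 7160
(((M1 × (M2 × M3)) × M4) × M5): 6×13 by 13×15 → 6×15, cost 6·13·15 = 1170; cumulative 8330
Total: 8330 scalar multiplications.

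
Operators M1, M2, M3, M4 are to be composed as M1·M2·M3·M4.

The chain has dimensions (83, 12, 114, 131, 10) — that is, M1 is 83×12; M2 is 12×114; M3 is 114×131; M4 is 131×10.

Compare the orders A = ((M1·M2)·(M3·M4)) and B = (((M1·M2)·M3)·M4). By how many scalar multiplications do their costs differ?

Order A = ((M1·M2)·(M3·M4)): (M1·M2): 83×12 by 12×114 → 83×114, cost 83·12·114 = 113544; (M3·M4): 114×131 by 131×10 → 114×10, cost 114·131·10 = 149340; ((M1·M2)·(M3·M4)): 83×114 by 114×10 → 83×10, cost 83·114·10 = 94620; cumulative 357504. Total 357504.
Order B = (((M1·M2)·M3)·M4): (M1·M2): 83×12 by 12×114 → 83×114, cost 83·12·114 = 113544; ((M1·M2)·M3): 83×114 by 114×131 → 83×131, cost 83·114·131 = 1239522; cumulative 1353066; (((M1·M2)·M3)·M4): 83×131 by 131×10 → 83×10, cost 83·131·10 = 108730; cumulative 1461796. Total 1461796.
Difference: |357504 − 1461796| = 1104292.

1104292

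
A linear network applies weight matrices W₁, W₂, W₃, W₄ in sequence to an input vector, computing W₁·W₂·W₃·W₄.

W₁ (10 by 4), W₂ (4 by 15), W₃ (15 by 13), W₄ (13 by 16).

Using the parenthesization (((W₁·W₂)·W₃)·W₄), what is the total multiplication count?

(W₁·W₂): 10×4 by 4×15 → 10×15, cost 10·4·15 = 600
((W₁·W₂)·W₃): 10×15 by 15×13 → 10×13, cost 10·15·13 = 1950; cumulative 2550
(((W₁·W₂)·W₃)·W₄): 10×13 by 13×16 → 10×16, cost 10·13·16 = 2080; cumulative 4630
Total: 4630 scalar multiplications.

4630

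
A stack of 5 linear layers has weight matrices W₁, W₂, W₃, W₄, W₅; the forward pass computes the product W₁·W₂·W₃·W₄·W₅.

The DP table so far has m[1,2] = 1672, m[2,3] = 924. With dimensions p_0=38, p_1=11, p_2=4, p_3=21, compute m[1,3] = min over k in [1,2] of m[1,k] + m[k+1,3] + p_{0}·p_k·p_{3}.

4864

m[1,3] = min over k∈[1,2] of m[1,k]+m[k+1,3]+p_{0}·p_k·p_{3}.
k=1: 0 + 924 + 38·11·21 = 9702; k=2: 1672 + 0 + 38·4·21 = 4864.
Minimum: 4864 at k=2.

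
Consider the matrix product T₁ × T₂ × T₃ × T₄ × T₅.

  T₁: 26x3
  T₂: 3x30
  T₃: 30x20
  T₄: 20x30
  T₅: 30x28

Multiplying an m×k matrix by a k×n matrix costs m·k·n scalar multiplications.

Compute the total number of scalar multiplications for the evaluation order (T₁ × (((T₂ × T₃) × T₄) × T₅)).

(T₂ × T₃): 3×30 by 30×20 → 3×20, cost 3·30·20 = 1800
((T₂ × T₃) × T₄): 3×20 by 20×30 → 3×30, cost 3·20·30 = 1800; cumulative 3600
(((T₂ × T₃) × T₄) × T₅): 3×30 by 30×28 → 3×28, cost 3·30·28 = 2520; cumulative 6120
(T₁ × (((T₂ × T₃) × T₄) × T₅)): 26×3 by 3×28 → 26×28, cost 26·3·28 = 2184; cumulative 8304
Total: 8304 scalar multiplications.

8304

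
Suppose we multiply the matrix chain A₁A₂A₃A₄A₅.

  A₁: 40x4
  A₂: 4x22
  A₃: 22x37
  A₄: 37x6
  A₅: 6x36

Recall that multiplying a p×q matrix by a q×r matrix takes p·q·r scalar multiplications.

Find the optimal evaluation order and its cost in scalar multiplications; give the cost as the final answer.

10768

Adjacent pairs: A₁A₂ = 40·4·22 = 3520; A₂A₃ = 4·22·37 = 3256; A₃A₄ = 22·37·6 = 4884; A₄A₅ = 37·6·36 = 7992.
Length 3: A₁..A₃: k=1: 0+3256+40·4·37=9176; k=2: 3520+0+40·22·37=36080 → min 9176 | A₂..A₄: k=2: 0+4884+4·22·6=5412; k=3: 3256+0+4·37·6=4144 → min 4144 | A₃..A₅: k=3: 0+7992+22·37·36=37296; k=4: 4884+0+22·6·36=9636 → min 9636.
Length 4: A₁..A₄: k=1: 0+4144+40·4·6=5104; k=2: 3520+4884+40·22·6=13684; k=3: 9176+0+40·37·6=18056 → min 5104 | A₂..A₅: k=2: 0+9636+4·22·36=12804; k=3: 3256+7992+4·37·36=16576; k=4: 4144+0+4·6·36=5008 → min 5008.
Length 5: A₁..A₅: k=1: 0+5008+40·4·36=10768; k=2: 3520+9636+40·22·36=44836; k=3: 9176+7992+40·37·36=70448; k=4: 5104+0+40·6·36=13744 → min 10768.
Optimal parenthesization: (A₁(((A₂A₃)A₄)A₅)) with cost 10768.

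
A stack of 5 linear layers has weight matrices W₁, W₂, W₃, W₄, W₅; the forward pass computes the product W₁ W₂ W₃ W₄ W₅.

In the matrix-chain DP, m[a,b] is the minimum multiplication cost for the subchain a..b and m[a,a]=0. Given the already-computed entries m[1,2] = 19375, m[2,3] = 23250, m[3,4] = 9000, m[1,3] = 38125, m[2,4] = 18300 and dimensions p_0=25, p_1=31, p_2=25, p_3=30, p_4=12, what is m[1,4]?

m[1,4] = min over k∈[1,3] of m[1,k]+m[k+1,4]+p_{0}·p_k·p_{4}.
k=1: 0 + 18300 + 25·31·12 = 27600; k=2: 19375 + 9000 + 25·25·12 = 35875; k=3: 38125 + 0 + 25·30·12 = 47125.
Minimum: 27600 at k=1.

27600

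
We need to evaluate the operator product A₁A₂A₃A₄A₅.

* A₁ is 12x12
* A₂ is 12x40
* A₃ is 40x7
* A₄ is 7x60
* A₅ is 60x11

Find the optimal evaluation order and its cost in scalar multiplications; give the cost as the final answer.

9912

Adjacent pairs: A₁A₂ = 12·12·40 = 5760; A₂A₃ = 12·40·7 = 3360; A₃A₄ = 40·7·60 = 16800; A₄A₅ = 7·60·11 = 4620.
Length 3: A₁..A₃: k=1: 0+3360+12·12·7=4368; k=2: 5760+0+12·40·7=9120 → min 4368 | A₂..A₄: k=2: 0+16800+12·40·60=45600; k=3: 3360+0+12·7·60=8400 → min 8400 | A₃..A₅: k=3: 0+4620+40·7·11=7700; k=4: 16800+0+40·60·11=43200 → min 7700.
Length 4: A₁..A₄: k=1: 0+8400+12·12·60=17040; k=2: 5760+16800+12·40·60=51360; k=3: 4368+0+12·7·60=9408 → min 9408 | A₂..A₅: k=2: 0+7700+12·40·11=12980; k=3: 3360+4620+12·7·11=8904; k=4: 8400+0+12·60·11=16320 → min 8904.
Length 5: A₁..A₅: k=1: 0+8904+12·12·11=10488; k=2: 5760+7700+12·40·11=18740; k=3: 4368+4620+12·7·11=9912; k=4: 9408+0+12·60·11=17328 → min 9912.
Optimal parenthesization: ((A₁(A₂A₃))(A₄A₅)) with cost 9912.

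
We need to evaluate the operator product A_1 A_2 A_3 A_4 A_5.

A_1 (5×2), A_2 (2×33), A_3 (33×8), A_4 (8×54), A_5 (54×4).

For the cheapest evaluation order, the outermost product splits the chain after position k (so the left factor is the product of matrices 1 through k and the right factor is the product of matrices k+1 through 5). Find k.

1

Adjacent pairs: A_1A_2 = 5·2·33 = 330; A_2A_3 = 2·33·8 = 528; A_3A_4 = 33·8·54 = 14256; A_4A_5 = 8·54·4 = 1728.
Length 3: A_1..A_3: k=1: 0+528+5·2·8=608; k=2: 330+0+5·33·8=1650 → min 608 | A_2..A_4: k=2: 0+14256+2·33·54=17820; k=3: 528+0+2·8·54=1392 → min 1392 | A_3..A_5: k=3: 0+1728+33·8·4=2784; k=4: 14256+0+33·54·4=21384 → min 2784.
Length 4: A_1..A_4: k=1: 0+1392+5·2·54=1932; k=2: 330+14256+5·33·54=23496; k=3: 608+0+5·8·54=2768 → min 1932 | A_2..A_5: k=2: 0+2784+2·33·4=3048; k=3: 528+1728+2·8·4=2320; k=4: 1392+0+2·54·4=1824 → min 1824.
Top-level splits: k=1: (A_1..A_1)·(A_2..A_5) → 0+1824+5·2·4 = 1864; k=2: (A_1..A_2)·(A_3..A_5) → 330+2784+5·33·4 = 3774; k=3: (A_1..A_3)·(A_4..A_5) → 608+1728+5·8·4 = 2496; k=4: (A_1..A_4)·(A_5..A_5) → 1932+0+5·54·4 = 3012.
Best split is after A_1, i.e. k = 1.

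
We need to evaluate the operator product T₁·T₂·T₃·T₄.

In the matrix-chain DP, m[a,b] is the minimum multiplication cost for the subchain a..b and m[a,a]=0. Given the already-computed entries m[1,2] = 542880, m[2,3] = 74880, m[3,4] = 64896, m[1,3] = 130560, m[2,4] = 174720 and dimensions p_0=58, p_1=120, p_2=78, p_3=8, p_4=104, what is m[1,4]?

178816

m[1,4] = min over k∈[1,3] of m[1,k]+m[k+1,4]+p_{0}·p_k·p_{4}.
k=1: 0 + 174720 + 58·120·104 = 898560; k=2: 542880 + 64896 + 58·78·104 = 1078272; k=3: 130560 + 0 + 58·8·104 = 178816.
Minimum: 178816 at k=3.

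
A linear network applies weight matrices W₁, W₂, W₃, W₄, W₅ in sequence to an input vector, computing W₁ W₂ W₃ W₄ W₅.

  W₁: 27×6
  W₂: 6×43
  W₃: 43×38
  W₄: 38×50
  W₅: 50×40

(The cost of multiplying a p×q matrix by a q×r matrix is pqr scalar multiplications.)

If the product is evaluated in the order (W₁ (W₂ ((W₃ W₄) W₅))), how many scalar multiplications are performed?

(W₃ W₄): 43×38 by 38×50 → 43×50, cost 43·38·50 = 81700
((W₃ W₄) W₅): 43×50 by 50×40 → 43×40, cost 43·50·40 = 86000; cumulative 167700
(W₂ ((W₃ W₄) W₅)): 6×43 by 43×40 → 6×40, cost 6·43·40 = 10320; cumulative 178020
(W₁ (W₂ ((W₃ W₄) W₅))): 27×6 by 6×40 → 27×40, cost 27·6·40 = 6480; cumulative 184500
Total: 184500 scalar multiplications.

184500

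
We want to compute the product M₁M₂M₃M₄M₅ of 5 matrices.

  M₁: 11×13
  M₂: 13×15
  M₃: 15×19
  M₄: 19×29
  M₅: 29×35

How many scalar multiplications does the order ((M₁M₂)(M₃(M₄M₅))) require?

(M₁M₂): 11×13 by 13×15 → 11×15, cost 11·13·15 = 2145
(M₄M₅): 19×29 by 29×35 → 19×35, cost 19·29·35 = 19285
(M₃(M₄M₅)): 15×19 by 19×35 → 15×35, cost 15·19·35 = 9975; cumulative 29260
((M₁M₂)(M₃(M₄M₅))): 11×15 by 15×35 → 11×35, cost 11·15·35 = 5775; cumulative 37180
Total: 37180 scalar multiplications.

37180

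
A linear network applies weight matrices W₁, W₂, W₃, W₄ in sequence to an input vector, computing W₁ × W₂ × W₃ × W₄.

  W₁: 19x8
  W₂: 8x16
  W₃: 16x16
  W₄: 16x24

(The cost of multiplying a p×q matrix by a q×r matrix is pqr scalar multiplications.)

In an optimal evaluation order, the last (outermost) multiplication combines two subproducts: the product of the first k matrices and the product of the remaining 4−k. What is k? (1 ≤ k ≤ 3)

Adjacent pairs: W₁W₂ = 19·8·16 = 2432; W₂W₃ = 8·16·16 = 2048; W₃W₄ = 16·16·24 = 6144.
Length 3: W₁..W₃: k=1: 0+2048+19·8·16=4480; k=2: 2432+0+19·16·16=7296 → min 4480 | W₂..W₄: k=2: 0+6144+8·16·24=9216; k=3: 2048+0+8·16·24=5120 → min 5120.
Top-level splits: k=1: (W₁..W₁)·(W₂..W₄) → 0+5120+19·8·24 = 8768; k=2: (W₁..W₂)·(W₃..W₄) → 2432+6144+19·16·24 = 15872; k=3: (W₁..W₃)·(W₄..W₄) → 4480+0+19·16·24 = 11776.
Best split is after W₁, i.e. k = 1.

1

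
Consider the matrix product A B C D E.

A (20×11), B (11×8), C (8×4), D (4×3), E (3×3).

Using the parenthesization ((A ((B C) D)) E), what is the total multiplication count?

(B C): 11×8 by 8×4 → 11×4, cost 11·8·4 = 352
((B C) D): 11×4 by 4×3 → 11×3, cost 11·4·3 = 132; cumulative 484
(A ((B C) D)): 20×11 by 11×3 → 20×3, cost 20·11·3 = 660; cumulative 1144
((A ((B C) D)) E): 20×3 by 3×3 → 20×3, cost 20·3·3 = 180; cumulative 1324
Total: 1324 scalar multiplications.

1324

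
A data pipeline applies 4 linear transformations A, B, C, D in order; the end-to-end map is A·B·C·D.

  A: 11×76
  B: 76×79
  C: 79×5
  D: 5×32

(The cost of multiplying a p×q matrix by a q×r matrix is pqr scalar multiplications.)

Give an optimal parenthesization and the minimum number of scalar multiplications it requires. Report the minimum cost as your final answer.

35960

Adjacent pairs: AB = 11·76·79 = 66044; BC = 76·79·5 = 30020; CD = 79·5·32 = 12640.
Length 3: A..C: k=1: 0+30020+11·76·5=34200; k=2: 66044+0+11·79·5=70389 → min 34200 | B..D: k=2: 0+12640+76·79·32=204768; k=3: 30020+0+76·5·32=42180 → min 42180.
Length 4: A..D: k=1: 0+42180+11·76·32=68932; k=2: 66044+12640+11·79·32=106492; k=3: 34200+0+11·5·32=35960 → min 35960.
Optimal parenthesization: ((A·(B·C))·D) with cost 35960.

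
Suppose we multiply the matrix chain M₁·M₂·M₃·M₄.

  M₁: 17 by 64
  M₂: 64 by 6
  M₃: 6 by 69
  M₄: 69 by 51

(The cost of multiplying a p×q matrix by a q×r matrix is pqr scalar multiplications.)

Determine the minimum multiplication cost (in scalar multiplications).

32844

Adjacent pairs: M₁M₂ = 17·64·6 = 6528; M₂M₃ = 64·6·69 = 26496; M₃M₄ = 6·69·51 = 21114.
Length 3: M₁..M₃: k=1: 0+26496+17·64·69=101568; k=2: 6528+0+17·6·69=13566 → min 13566 | M₂..M₄: k=2: 0+21114+64·6·51=40698; k=3: 26496+0+64·69·51=251712 → min 40698.
Length 4: M₁..M₄: k=1: 0+40698+17·64·51=96186; k=2: 6528+21114+17·6·51=32844; k=3: 13566+0+17·69·51=73389 → min 32844.
Optimal order: ((M₁·M₂)·(M₃·M₄)) with cost 32844.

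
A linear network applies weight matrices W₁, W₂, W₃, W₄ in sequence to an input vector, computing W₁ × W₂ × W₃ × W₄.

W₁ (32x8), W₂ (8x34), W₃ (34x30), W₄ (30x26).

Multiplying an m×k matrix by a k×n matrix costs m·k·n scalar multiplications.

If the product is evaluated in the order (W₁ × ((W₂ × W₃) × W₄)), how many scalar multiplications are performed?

(W₂ × W₃): 8×34 by 34×30 → 8×30, cost 8·34·30 = 8160
((W₂ × W₃) × W₄): 8×30 by 30×26 → 8×26, cost 8·30·26 = 6240; cumulative 14400
(W₁ × ((W₂ × W₃) × W₄)): 32×8 by 8×26 → 32×26, cost 32·8·26 = 6656; cumulative 21056
Total: 21056 scalar multiplications.

21056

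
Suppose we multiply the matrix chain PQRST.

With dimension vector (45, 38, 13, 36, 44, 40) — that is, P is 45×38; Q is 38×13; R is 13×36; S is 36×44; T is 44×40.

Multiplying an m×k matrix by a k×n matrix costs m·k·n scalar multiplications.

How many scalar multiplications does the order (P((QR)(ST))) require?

204264

(QR): 38×13 by 13×36 → 38×36, cost 38·13·36 = 17784
(ST): 36×44 by 44×40 → 36×40, cost 36·44·40 = 63360
((QR)(ST)): 38×36 by 36×40 → 38×40, cost 38·36·40 = 54720; cumulative 135864
(P((QR)(ST))): 45×38 by 38×40 → 45×40, cost 45·38·40 = 68400; cumulative 204264
Total: 204264 scalar multiplications.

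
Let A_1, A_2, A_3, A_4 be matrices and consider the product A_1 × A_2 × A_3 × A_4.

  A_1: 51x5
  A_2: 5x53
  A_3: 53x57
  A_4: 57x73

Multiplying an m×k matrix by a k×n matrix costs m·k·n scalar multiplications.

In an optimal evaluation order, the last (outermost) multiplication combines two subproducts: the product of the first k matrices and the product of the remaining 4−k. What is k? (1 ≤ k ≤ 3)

1

Adjacent pairs: A_1A_2 = 51·5·53 = 13515; A_2A_3 = 5·53·57 = 15105; A_3A_4 = 53·57·73 = 220533.
Length 3: A_1..A_3: k=1: 0+15105+51·5·57=29640; k=2: 13515+0+51·53·57=167586 → min 29640 | A_2..A_4: k=2: 0+220533+5·53·73=239878; k=3: 15105+0+5·57·73=35910 → min 35910.
Top-level splits: k=1: (A_1..A_1)·(A_2..A_4) → 0+35910+51·5·73 = 54525; k=2: (A_1..A_2)·(A_3..A_4) → 13515+220533+51·53·73 = 431367; k=3: (A_1..A_3)·(A_4..A_4) → 29640+0+51·57·73 = 241851.
Best split is after A_1, i.e. k = 1.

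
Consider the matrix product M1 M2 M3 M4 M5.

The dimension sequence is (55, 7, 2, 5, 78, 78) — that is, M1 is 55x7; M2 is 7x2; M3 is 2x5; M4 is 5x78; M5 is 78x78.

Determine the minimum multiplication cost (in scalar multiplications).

Adjacent pairs: M1M2 = 55·7·2 = 770; M2M3 = 7·2·5 = 70; M3M4 = 2·5·78 = 780; M4M5 = 5·78·78 = 30420.
Length 3: M1..M3: k=1: 0+70+55·7·5=1995; k=2: 770+0+55·2·5=1320 → min 1320 | M2..M4: k=2: 0+780+7·2·78=1872; k=3: 70+0+7·5·78=2800 → min 1872 | M3..M5: k=3: 0+30420+2·5·78=31200; k=4: 780+0+2·78·78=12948 → min 12948.
Length 4: M1..M4: k=1: 0+1872+55·7·78=31902; k=2: 770+780+55·2·78=10130; k=3: 1320+0+55·5·78=22770 → min 10130 | M2..M5: k=2: 0+12948+7·2·78=14040; k=3: 70+30420+7·5·78=33220; k=4: 1872+0+7·78·78=44460 → min 14040.
Length 5: M1..M5: k=1: 0+14040+55·7·78=44070; k=2: 770+12948+55·2·78=22298; k=3: 1320+30420+55·5·78=53190; k=4: 10130+0+55·78·78=344750 → min 22298.
Optimal order: ((M1 M2) ((M3 M4) M5)) with cost 22298.

22298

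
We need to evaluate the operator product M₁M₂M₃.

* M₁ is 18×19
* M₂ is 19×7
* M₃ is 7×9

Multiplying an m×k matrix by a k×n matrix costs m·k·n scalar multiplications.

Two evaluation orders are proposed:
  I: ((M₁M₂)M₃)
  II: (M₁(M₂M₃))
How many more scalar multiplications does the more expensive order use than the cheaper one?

747

Order I = ((M₁M₂)M₃): (M₁M₂): 18×19 by 19×7 → 18×7, cost 18·19·7 = 2394; ((M₁M₂)M₃): 18×7 by 7×9 → 18×9, cost 18·7·9 = 1134; cumulative 3528. Total 3528.
Order II = (M₁(M₂M₃)): (M₂M₃): 19×7 by 7×9 → 19×9, cost 19·7·9 = 1197; (M₁(M₂M₃)): 18×19 by 19×9 → 18×9, cost 18·19·9 = 3078; cumulative 4275. Total 4275.
Difference: |3528 − 4275| = 747.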